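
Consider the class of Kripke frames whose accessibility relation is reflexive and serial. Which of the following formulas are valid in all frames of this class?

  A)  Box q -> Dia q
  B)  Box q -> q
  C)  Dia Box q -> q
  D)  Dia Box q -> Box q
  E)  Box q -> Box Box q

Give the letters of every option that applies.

(A) Box q -> Dia q is axiom D, which corresponds to seriality. Every such R is serial — valid.
(B) Box q -> q is axiom T, which corresponds to reflexivity. Every such R is reflexive — valid.
(C) Dia Box q -> q is the dual of axiom B; it is valid on a frame exactly when R is symmetric. Such an R need not be symmetric, so not valid.
(D) Dia Box q -> Box q is the dual of axiom 5; it is valid on a frame exactly when R is euclidean. Such an R need not be euclidean, so not valid.
(E) axiom 4: valid iff R is transitive. Such an R need not be transitive — not valid.

A, B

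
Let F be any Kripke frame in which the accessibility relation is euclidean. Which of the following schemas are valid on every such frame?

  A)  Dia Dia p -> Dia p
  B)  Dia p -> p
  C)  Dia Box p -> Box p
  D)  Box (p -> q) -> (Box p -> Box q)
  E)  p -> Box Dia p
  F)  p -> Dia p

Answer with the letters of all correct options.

(A) the dual of axiom 4: valid iff R is transitive. Such an R need not be transitive — not valid.
(B) Dia p -> p (the converse of T) corresponds to R being a subset of the identity. Such an R need not be a subset of the identity, so not valid.
(C) Dia Box p -> Box p (the dual of axiom 5) characterises the euclidean frames. Every such R is euclidean — valid.
(D) Box (p -> q) -> (Box p -> Box q) is axiom K, valid on every Kripke frame — valid.
(E) axiom B: valid iff R is symmetric. Such an R need not be symmetric — not valid.
(F) p -> Dia p is the dual of axiom T; it is valid on a frame exactly when R is reflexive. Such an R need not be reflexive, so not valid.

C, D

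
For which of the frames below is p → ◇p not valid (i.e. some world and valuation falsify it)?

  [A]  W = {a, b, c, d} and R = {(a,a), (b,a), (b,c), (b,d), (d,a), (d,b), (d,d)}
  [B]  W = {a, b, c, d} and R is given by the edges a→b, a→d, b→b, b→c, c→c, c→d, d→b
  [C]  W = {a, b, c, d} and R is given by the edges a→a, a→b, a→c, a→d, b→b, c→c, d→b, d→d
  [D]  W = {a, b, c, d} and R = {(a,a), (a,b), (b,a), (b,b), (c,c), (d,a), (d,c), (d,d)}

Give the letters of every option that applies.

A, B

The schema p → ◇p is the dual of axiom T; it is valid on a frame iff R is reflexive.
(A) R is not reflexive (not b R b), so the schema fails here.
(B) R is not reflexive (not a R a), so the schema fails here.
(C) R is reflexive (each world relates to itself), so the schema is valid here.
(D) R is reflexive (each world relates to itself), so the schema is valid here.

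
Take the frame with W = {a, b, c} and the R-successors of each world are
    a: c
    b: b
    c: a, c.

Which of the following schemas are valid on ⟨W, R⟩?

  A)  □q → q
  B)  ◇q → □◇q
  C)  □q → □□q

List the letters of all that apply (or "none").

R is not reflexive: not a R a.
R is not transitive: a R c and c R a but not a R a.
R is not euclidean: c R a and c R a but not a R a.
(A) axiom T: valid iff R is reflexive. R is not reflexive — not valid.
(B) ◇q → □◇q (axiom 5) characterises the euclidean frames. R is not euclidean — not valid.
(C) □q → □□q is axiom 4, which corresponds to transitivity. R is not transitive — not valid.

none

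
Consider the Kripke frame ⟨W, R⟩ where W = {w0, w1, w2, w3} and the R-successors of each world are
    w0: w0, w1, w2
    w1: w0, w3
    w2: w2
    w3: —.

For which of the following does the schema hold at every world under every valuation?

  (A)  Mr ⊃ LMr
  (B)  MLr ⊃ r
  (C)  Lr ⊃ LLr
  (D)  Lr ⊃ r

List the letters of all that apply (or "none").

R is not reflexive: not w1 R w1.
R is not symmetric: w0 R w2 but not w2 R w0.
R is not transitive: w0 R w1 and w1 R w3 but not w0 R w3.
R is not euclidean: w0 R w1 and w0 R w2 but not w1 R w2.
(A) Mr ⊃ LMr is axiom 5, which corresponds to the euclidean property. R is not euclidean — not valid.
(B) MLr ⊃ r (the dual of axiom B) characterises the symmetric frames. R is not symmetric — not valid.
(C) Lr ⊃ LLr is axiom 4, which corresponds to transitivity. R is not transitive — not valid.
(D) Lr ⊃ r is axiom T; it is valid on a frame exactly when R is reflexive. R is not reflexive, so not valid.

none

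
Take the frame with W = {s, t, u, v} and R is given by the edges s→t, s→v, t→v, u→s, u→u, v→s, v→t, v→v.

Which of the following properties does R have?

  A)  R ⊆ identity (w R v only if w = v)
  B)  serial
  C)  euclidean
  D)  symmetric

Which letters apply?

B

(A) not ⊆ identity: s R t with s ≠ t.
(B) serial: every world has an R-successor.
(C) not euclidean: u R s and u R u but not s R u.
(D) not symmetric: s R t but not t R s.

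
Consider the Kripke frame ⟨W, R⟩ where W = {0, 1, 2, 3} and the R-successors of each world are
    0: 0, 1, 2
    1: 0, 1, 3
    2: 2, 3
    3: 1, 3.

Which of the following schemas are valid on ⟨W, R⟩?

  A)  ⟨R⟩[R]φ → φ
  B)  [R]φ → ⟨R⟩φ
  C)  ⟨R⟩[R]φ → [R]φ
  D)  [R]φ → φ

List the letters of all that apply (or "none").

B, D

R is reflexive: each world relates to itself.
R is not symmetric: 0 R 2 but not 2 R 0.
R is not euclidean: 0 R 1 and 0 R 2 but not 1 R 2.
R is serial: every world has an R-successor.
(A) ⟨R⟩[R]φ → φ is the dual of axiom B; it is valid on a frame exactly when R is symmetric. R is not symmetric, so not valid.
(B) [R]φ → ⟨R⟩φ (axiom D) characterises the serial frames. R is serial — valid.
(C) ⟨R⟩[R]φ → [R]φ is the dual of axiom 5; it is valid on a frame exactly when R is euclidean. R is not euclidean, so not valid.
(D) axiom T: valid iff R is reflexive. R is reflexive — valid.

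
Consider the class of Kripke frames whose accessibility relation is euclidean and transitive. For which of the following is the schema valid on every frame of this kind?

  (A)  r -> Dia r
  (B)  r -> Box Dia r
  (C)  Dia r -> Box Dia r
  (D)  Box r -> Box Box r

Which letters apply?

C, D

(A) r -> Dia r (the dual of axiom T) characterises the reflexive frames. Such an R need not be reflexive — not valid.
(B) r -> Box Dia r (axiom B) characterises the symmetric frames. Such an R need not be symmetric — not valid.
(C) Dia r -> Box Dia r is axiom 5, which corresponds to the euclidean property. Every such R is euclidean — valid.
(D) axiom 4: valid iff R is transitive. Every such R is transitive — valid.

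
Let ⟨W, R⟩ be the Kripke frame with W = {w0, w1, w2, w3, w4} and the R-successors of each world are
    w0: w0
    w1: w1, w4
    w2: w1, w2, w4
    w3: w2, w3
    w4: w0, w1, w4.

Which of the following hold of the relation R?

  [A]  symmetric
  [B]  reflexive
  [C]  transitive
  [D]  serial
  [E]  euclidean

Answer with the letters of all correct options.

B, D

(A) not symmetric: w2 R w1 but not w1 R w2.
(B) reflexive: each world relates to itself.
(C) not transitive: w1 R w4 and w4 R w0 but not w1 R w0.
(D) serial: every world has an R-successor.
(E) not euclidean: w2 R w1 and w2 R w2 but not w1 R w2.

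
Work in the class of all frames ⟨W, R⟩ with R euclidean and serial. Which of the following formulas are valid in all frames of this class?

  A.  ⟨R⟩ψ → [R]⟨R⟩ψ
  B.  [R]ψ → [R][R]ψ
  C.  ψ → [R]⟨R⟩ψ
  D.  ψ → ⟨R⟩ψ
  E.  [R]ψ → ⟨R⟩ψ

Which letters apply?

(A) axiom 5: valid iff R is euclidean. Every such R is euclidean — valid.
(B) [R]ψ → [R][R]ψ is axiom 4, which corresponds to transitivity. Such an R need not be transitive — not valid.
(C) ψ → [R]⟨R⟩ψ (axiom B) characterises the symmetric frames. Such an R need not be symmetric — not valid.
(D) ψ → ⟨R⟩ψ (the dual of axiom T) characterises the reflexive frames. Such an R need not be reflexive — not valid.
(E) [R]ψ → ⟨R⟩ψ is axiom D; it is valid on a frame exactly when R is serial. Every such R is serial, so valid.

A, E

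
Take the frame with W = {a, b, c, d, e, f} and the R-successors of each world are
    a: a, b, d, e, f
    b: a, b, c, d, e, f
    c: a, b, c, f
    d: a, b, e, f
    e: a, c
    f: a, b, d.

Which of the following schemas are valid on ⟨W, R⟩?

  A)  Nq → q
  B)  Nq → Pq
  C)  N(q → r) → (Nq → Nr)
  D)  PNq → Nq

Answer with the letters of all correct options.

B, C

R is not reflexive: not d R d.
R is not euclidean: a R e and a R b but not e R b.
R is serial: every world has an R-successor.
(A) axiom T: valid iff R is reflexive. R is not reflexive — not valid.
(B) Nq → Pq (axiom D) characterises the serial frames. R is serial — valid.
(C) this is just K, valid on every normal frame.
(D) PNq → Nq is the dual of axiom 5, which corresponds to the euclidean property. R is not euclidean — not valid.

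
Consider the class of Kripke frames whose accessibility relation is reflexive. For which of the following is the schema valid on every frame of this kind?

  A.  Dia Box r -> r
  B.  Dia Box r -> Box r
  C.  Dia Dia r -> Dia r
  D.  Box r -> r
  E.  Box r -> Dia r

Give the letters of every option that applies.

A reflexive relation is serial.
(A) Dia Box r -> r is the dual of axiom B, which corresponds to symmetry. Such an R need not be symmetric — not valid.
(B) Dia Box r -> Box r is the dual of axiom 5, which corresponds to the euclidean property. Such an R need not be euclidean — not valid.
(C) Dia Dia r -> Dia r (the dual of axiom 4) characterises the transitive frames. Such an R need not be transitive — not valid.
(D) Box r -> r is axiom T, which corresponds to reflexivity. Every such R is reflexive — valid.
(E) Box r -> Dia r is axiom D; it is valid on a frame exactly when R is serial. Every such R is serial, so valid.

D, E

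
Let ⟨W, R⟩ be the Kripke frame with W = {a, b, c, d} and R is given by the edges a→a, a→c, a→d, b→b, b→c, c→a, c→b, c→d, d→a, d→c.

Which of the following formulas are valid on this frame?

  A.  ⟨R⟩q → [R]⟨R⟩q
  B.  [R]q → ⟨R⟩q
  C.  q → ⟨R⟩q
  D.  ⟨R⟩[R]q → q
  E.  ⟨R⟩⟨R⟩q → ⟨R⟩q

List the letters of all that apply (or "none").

B, D

R is not reflexive: not c R c.
R is symmetric: every R-edge is matched by its reverse.
R is not transitive: a R c and c R b but not a R b.
R is not euclidean: c R a and c R b but not a R b.
R is serial: every world has an R-successor.
(A) ⟨R⟩q → [R]⟨R⟩q is axiom 5; it is valid on a frame exactly when R is euclidean. R is not euclidean, so not valid.
(B) [R]q → ⟨R⟩q (axiom D) characterises the serial frames. R is serial — valid.
(C) q → ⟨R⟩q (the dual of axiom T) characterises the reflexive frames. R is not reflexive — not valid.
(D) ⟨R⟩[R]q → q (the dual of axiom B) characterises the symmetric frames. R is symmetric — valid.
(E) ⟨R⟩⟨R⟩q → ⟨R⟩q is the dual of axiom 4, which corresponds to transitivity. R is not transitive — not valid.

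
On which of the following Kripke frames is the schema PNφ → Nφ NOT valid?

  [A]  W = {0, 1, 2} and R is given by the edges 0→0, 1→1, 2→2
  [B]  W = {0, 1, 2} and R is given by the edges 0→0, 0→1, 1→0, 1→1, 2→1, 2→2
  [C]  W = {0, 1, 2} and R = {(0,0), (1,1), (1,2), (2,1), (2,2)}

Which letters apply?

The schema PNφ → Nφ is the dual of axiom 5; it is valid on a frame iff R is euclidean.
(A) R is euclidean (any two R-successors of the same world are R-related), so the schema is valid here.
(B) R is not euclidean (2 R 1 and 2 R 2 but not 1 R 2), so the schema fails here.
(C) R is euclidean (any two R-successors of the same world are R-related), so the schema is valid here.

B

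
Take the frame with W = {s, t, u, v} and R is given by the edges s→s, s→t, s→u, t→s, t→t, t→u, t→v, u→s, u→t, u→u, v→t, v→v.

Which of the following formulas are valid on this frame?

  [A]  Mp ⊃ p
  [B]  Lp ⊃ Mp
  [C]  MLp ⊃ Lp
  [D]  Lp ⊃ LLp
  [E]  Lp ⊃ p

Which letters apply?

R is reflexive: each world relates to itself.
R is not transitive: s R t and t R v but not s R v.
R is not euclidean: t R s and t R v but not s R v.
R is serial: every world has an R-successor.
R is not a subset of the identity: s R t with s ≠ t.
(A) Mp ⊃ p is the converse of T; it holds exactly when R ⊆ identity. Here R ⊄ identity — not valid.
(B) Lp ⊃ Mp (axiom D) characterises the serial frames. R is serial — valid.
(C) MLp ⊃ Lp is the dual of axiom 5, which corresponds to the euclidean property. R is not euclidean — not valid.
(D) Lp ⊃ LLp (axiom 4) characterises the transitive frames. R is not transitive — not valid.
(E) Lp ⊃ p is axiom T; it is valid on a frame exactly when R is reflexive. R is reflexive, so valid.

B, E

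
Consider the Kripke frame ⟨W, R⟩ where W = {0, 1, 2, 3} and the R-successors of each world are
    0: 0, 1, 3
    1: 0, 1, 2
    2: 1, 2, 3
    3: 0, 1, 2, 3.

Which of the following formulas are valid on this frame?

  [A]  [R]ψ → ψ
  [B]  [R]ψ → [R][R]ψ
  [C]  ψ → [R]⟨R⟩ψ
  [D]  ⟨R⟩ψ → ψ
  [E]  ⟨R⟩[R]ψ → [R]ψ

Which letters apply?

A

R is reflexive: each world relates to itself.
R is not symmetric: 3 R 1 but not 1 R 3.
R is not transitive: 0 R 1 and 1 R 2 but not 0 R 2.
R is not euclidean: 0 R 1 and 0 R 3 but not 1 R 3.
R is not a subset of the identity: 0 R 1 with 0 ≠ 1.
(A) [R]ψ → ψ (axiom T) characterises the reflexive frames. R is reflexive — valid.
(B) [R]ψ → [R][R]ψ is axiom 4, which corresponds to transitivity. R is not transitive — not valid.
(C) ψ → [R]⟨R⟩ψ is axiom B, which corresponds to symmetry. R is not symmetric — not valid.
(D) ⟨R⟩ψ → ψ is valid only on frames where every R-edge is a self-loop. Here R ⊄ identity — not valid.
(E) ⟨R⟩[R]ψ → [R]ψ is the dual of axiom 5; it is valid on a frame exactly when R is euclidean. R is not euclidean, so not valid.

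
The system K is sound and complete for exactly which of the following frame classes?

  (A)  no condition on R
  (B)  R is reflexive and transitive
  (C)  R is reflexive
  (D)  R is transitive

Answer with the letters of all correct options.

(A) K is sound and complete for exactly this class.
(B) this class determines S4, not K.
(C) this class determines T (= KT), not K.
(D) this class determines K4, not K.

A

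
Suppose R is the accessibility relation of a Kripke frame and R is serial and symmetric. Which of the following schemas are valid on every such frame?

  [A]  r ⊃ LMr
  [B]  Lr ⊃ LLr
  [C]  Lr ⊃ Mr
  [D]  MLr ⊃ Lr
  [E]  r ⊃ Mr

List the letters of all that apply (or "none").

A, C

(A) axiom B: valid iff R is symmetric. Every such R is symmetric — valid.
(B) axiom 4: valid iff R is transitive. Such an R need not be transitive — not valid.
(C) Lr ⊃ Mr (axiom D) characterises the serial frames. Every such R is serial — valid.
(D) MLr ⊃ Lr (the dual of axiom 5) characterises the euclidean frames. Such an R need not be euclidean — not valid.
(E) the dual of axiom T: valid iff R is reflexive. Such an R need not be reflexive — not valid.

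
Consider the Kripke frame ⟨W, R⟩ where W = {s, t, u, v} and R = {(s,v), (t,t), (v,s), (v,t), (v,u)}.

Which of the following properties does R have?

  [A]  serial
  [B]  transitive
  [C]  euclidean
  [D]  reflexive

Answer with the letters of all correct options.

(A) not serial: u has no R-successor.
(B) not transitive: s R v and v R s but not s R s.
(C) not euclidean: v R s and v R t but not s R t.
(D) not reflexive: not s R s.

none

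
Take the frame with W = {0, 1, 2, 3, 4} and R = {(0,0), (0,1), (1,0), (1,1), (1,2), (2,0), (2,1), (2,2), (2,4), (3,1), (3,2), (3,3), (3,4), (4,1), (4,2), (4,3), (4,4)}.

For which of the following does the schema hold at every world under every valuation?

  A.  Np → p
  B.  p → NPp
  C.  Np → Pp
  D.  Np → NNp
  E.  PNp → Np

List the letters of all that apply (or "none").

R is reflexive: each world relates to itself.
R is not symmetric: 2 R 0 but not 0 R 2.
R is not transitive: 0 R 1 and 1 R 2 but not 0 R 2.
R is not euclidean: 1 R 0 and 1 R 2 but not 0 R 2.
R is serial: every world has an R-successor.
(A) axiom T: valid iff R is reflexive. R is reflexive — valid.
(B) p → NPp is axiom B, which corresponds to symmetry. R is not symmetric — not valid.
(C) Np → Pp is axiom D; it is valid on a frame exactly when R is serial. R is serial, so valid.
(D) axiom 4: valid iff R is transitive. R is not transitive — not valid.
(E) the dual of axiom 5: valid iff R is euclidean. R is not euclidean — not valid.

A, C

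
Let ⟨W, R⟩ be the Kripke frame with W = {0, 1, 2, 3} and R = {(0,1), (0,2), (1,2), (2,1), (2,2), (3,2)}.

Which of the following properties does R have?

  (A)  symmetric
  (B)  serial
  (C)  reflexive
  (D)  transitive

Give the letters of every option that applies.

(A) not symmetric: 0 R 1 but not 1 R 0.
(B) serial: every world has an R-successor.
(C) not reflexive: not 0 R 0.
(D) not transitive: 1 R 2 and 2 R 1 but not 1 R 1.

B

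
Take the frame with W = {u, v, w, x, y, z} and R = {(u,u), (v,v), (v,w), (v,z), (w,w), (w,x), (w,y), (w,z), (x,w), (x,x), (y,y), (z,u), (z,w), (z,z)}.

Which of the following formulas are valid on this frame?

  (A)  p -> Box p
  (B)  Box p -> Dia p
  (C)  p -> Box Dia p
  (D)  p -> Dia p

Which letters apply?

R is reflexive: each world relates to itself.
R is not symmetric: v R w but not w R v.
R is serial: every world has an R-successor.
R is not a subset of the identity: v R w with v ≠ w.
(A) p -> Box p is valid only on frames where every R-edge is a self-loop. Here R ⊄ identity — not valid.
(B) Box p -> Dia p (axiom D) characterises the serial frames. R is serial — valid.
(C) axiom B: valid iff R is symmetric. R is not symmetric — not valid.
(D) the dual of axiom T: valid iff R is reflexive. R is reflexive — valid.

B, D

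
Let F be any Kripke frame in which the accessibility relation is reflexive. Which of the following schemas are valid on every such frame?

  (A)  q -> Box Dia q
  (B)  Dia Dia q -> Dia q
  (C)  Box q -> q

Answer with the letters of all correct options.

A reflexive relation is serial.
(A) q -> Box Dia q (axiom B) characterises the symmetric frames. Such an R need not be symmetric — not valid.
(B) the dual of axiom 4: valid iff R is transitive. Such an R need not be transitive — not valid.
(C) axiom T: valid iff R is reflexive. Every such R is reflexive — valid.

C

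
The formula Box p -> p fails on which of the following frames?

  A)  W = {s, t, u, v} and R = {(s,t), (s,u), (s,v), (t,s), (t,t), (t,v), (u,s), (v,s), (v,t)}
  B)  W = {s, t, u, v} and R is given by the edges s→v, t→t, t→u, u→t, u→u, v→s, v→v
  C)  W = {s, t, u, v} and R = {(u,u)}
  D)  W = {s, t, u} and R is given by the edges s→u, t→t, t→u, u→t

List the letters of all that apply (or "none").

A, B, C, D

The schema Box p -> p is axiom T; it is valid on a frame iff R is reflexive.
(A) R is not reflexive (not s R s), so the schema fails here.
(B) R is not reflexive (not s R s), so the schema fails here.
(C) R is not reflexive (not s R s), so the schema fails here.
(D) R is not reflexive (not s R s), so the schema fails here.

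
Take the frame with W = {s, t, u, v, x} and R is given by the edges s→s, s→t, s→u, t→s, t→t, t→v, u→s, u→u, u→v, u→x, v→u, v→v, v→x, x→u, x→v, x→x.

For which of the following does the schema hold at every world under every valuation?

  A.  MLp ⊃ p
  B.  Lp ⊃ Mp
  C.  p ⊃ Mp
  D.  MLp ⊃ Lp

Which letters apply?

R is reflexive: each world relates to itself.
R is not symmetric: t R v but not v R t.
R is not euclidean: s R t and s R u but not t R u.
R is serial: every world has an R-successor.
(A) the dual of axiom B: valid iff R is symmetric. R is not symmetric — not valid.
(B) Lp ⊃ Mp is axiom D; it is valid on a frame exactly when R is serial. R is serial, so valid.
(C) p ⊃ Mp is the dual of axiom T, which corresponds to reflexivity. R is reflexive — valid.
(D) MLp ⊃ Lp (the dual of axiom 5) characterises the euclidean frames. R is not euclidean — not valid.

B, C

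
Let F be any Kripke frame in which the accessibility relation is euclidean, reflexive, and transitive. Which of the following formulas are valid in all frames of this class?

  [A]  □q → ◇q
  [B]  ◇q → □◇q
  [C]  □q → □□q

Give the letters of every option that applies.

A, B, C

A relation that is euclidean, reflexive, and transitive is also serial and symmetric.
(A) □q → ◇q is axiom D, which corresponds to seriality. Every such R is serial — valid.
(B) ◇q → □◇q is axiom 5, which corresponds to the euclidean property. Every such R is euclidean — valid.
(C) □q → □□q is axiom 4; it is valid on a frame exactly when R is transitive. Every such R is transitive, so valid.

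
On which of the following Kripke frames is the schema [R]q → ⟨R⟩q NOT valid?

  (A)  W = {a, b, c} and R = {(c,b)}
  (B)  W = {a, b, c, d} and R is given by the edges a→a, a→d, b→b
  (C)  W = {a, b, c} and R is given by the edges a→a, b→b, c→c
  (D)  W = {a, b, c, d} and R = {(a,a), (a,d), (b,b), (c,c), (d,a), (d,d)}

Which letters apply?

The schema [R]q → ⟨R⟩q is axiom D; it is valid on a frame iff R is serial.
(A) R is not serial (a has no R-successor), so the schema fails here.
(B) R is not serial (c has no R-successor), so the schema fails here.
(C) R is serial (every world has an R-successor), so the schema is valid here.
(D) R is serial (every world has an R-successor), so the schema is valid here.

A, B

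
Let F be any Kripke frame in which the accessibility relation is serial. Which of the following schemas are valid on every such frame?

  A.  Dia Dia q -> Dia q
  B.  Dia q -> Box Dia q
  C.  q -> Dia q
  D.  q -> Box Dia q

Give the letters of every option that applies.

none

(A) Dia Dia q -> Dia q is the dual of axiom 4; it is valid on a frame exactly when R is transitive. Such an R need not be transitive, so not valid.
(B) Dia q -> Box Dia q is axiom 5, which corresponds to the euclidean property. Such an R need not be euclidean — not valid.
(C) q -> Dia q (the dual of axiom T) characterises the reflexive frames. Such an R need not be reflexive — not valid.
(D) q -> Box Dia q (axiom B) characterises the symmetric frames. Such an R need not be symmetric — not valid.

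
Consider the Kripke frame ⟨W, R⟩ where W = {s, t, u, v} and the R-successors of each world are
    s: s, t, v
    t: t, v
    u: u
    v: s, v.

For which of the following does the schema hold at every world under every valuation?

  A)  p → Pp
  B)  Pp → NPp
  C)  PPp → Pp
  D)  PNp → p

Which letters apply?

A

R is reflexive: each world relates to itself.
R is not symmetric: s R t but not t R s.
R is not transitive: t R v and v R s but not t R s.
R is not euclidean: s R t and s R s but not t R s.
(A) p → Pp is the dual of axiom T, which corresponds to reflexivity. R is reflexive — valid.
(B) Pp → NPp (axiom 5) characterises the euclidean frames. R is not euclidean — not valid.
(C) the dual of axiom 4: valid iff R is transitive. R is not transitive — not valid.
(D) PNp → p (the dual of axiom B) characterises the symmetric frames. R is not symmetric — not valid.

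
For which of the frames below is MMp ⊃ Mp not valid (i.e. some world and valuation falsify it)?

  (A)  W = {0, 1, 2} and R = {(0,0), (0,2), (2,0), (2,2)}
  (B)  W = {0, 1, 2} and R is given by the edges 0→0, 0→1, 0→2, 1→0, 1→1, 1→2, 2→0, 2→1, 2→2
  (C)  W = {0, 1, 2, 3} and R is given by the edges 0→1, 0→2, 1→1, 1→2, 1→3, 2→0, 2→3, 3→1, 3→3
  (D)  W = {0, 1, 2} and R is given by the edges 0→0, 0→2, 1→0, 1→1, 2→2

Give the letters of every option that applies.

The schema MMp ⊃ Mp is the dual of axiom 4; it is valid on a frame iff R is transitive.
(A) R is transitive (R is closed under composition), so the schema is valid here.
(B) R is transitive (R is closed under composition), so the schema is valid here.
(C) R is not transitive (0 R 1 and 1 R 3 but not 0 R 3), so the schema fails here.
(D) R is not transitive (1 R 0 and 0 R 2 but not 1 R 2), so the schema fails here.

C, D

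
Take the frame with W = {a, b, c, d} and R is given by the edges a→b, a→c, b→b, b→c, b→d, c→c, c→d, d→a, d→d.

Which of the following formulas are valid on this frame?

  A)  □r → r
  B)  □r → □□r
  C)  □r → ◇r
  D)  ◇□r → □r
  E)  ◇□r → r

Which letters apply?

C

R is not reflexive: not a R a.
R is not symmetric: a R b but not b R a.
R is not transitive: a R b and b R d but not a R d.
R is not euclidean: a R c and a R b but not c R b.
R is serial: every world has an R-successor.
(A) axiom T: valid iff R is reflexive. R is not reflexive — not valid.
(B) axiom 4: valid iff R is transitive. R is not transitive — not valid.
(C) □r → ◇r is axiom D; it is valid on a frame exactly when R is serial. R is serial, so valid.
(D) ◇□r → □r is the dual of axiom 5, which corresponds to the euclidean property. R is not euclidean — not valid.
(E) ◇□r → r (the dual of axiom B) characterises the symmetric frames. R is not symmetric — not valid.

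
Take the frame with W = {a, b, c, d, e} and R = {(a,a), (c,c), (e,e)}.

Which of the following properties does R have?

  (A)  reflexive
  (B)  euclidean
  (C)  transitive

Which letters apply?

(A) not reflexive: not b R b.
(B) euclidean: any two R-successors of the same world are R-related.
(C) transitive: R is closed under composition.

B, C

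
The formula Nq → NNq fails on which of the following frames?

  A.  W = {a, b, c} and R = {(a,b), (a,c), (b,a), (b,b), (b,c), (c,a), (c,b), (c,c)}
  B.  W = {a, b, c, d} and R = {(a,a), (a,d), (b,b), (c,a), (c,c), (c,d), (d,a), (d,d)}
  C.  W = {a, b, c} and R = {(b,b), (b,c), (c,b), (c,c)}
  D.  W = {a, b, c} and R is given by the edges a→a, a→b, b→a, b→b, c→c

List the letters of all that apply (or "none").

A

The schema Nq → NNq is axiom 4; it is valid on a frame iff R is transitive.
(A) R is not transitive (a R b and b R a but not a R a), so the schema fails here.
(B) R is transitive (R is closed under composition), so the schema is valid here.
(C) R is transitive (R is closed under composition), so the schema is valid here.
(D) R is transitive (R is closed under composition), so the schema is valid here.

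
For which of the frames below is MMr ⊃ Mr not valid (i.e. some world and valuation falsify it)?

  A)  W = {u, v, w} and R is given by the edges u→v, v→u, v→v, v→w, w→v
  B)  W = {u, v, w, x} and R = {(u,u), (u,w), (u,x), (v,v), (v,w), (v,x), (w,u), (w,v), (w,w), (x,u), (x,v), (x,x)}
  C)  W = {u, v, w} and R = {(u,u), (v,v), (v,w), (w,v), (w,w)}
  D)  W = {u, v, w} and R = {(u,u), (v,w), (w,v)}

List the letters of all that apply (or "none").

A, B, D

The schema MMr ⊃ Mr is the dual of axiom 4; it is valid on a frame iff R is transitive.
(A) R is not transitive (u R v and v R u but not u R u), so the schema fails here.
(B) R is not transitive (u R w and w R v but not u R v), so the schema fails here.
(C) R is transitive (R is closed under composition), so the schema is valid here.
(D) R is not transitive (v R w and w R v but not v R v), so the schema fails here.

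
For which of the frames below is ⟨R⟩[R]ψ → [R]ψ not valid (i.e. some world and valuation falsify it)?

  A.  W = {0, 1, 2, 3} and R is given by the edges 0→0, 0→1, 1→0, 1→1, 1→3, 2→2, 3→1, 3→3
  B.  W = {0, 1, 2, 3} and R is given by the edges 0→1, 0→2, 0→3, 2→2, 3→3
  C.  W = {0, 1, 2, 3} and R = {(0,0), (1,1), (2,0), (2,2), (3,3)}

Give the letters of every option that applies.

A, B, C

The schema ⟨R⟩[R]ψ → [R]ψ is the dual of axiom 5; it is valid on a frame iff R is euclidean.
(A) R is not euclidean (1 R 0 and 1 R 3 but not 0 R 3), so the schema fails here.
(B) R is not euclidean (0 R 1 and 0 R 2 but not 1 R 2), so the schema fails here.
(C) R is not euclidean (2 R 0 and 2 R 2 but not 0 R 2), so the schema fails here.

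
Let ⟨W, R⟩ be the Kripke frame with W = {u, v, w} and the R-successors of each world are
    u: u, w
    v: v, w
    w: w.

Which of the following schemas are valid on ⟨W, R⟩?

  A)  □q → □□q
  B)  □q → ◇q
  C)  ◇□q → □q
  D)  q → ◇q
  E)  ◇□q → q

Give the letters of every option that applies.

R is reflexive: each world relates to itself.
R is not symmetric: u R w but not w R u.
R is transitive: R is closed under composition.
R is not euclidean: u R w and u R u but not w R u.
R is serial: every world has an R-successor.
(A) □q → □□q is axiom 4; it is valid on a frame exactly when R is transitive. R is transitive, so valid.
(B) □q → ◇q is axiom D; it is valid on a frame exactly when R is serial. R is serial, so valid.
(C) ◇□q → □q (the dual of axiom 5) characterises the euclidean frames. R is not euclidean — not valid.
(D) q → ◇q is the dual of axiom T, which corresponds to reflexivity. R is reflexive — valid.
(E) the dual of axiom B: valid iff R is symmetric. R is not symmetric — not valid.

A, B, D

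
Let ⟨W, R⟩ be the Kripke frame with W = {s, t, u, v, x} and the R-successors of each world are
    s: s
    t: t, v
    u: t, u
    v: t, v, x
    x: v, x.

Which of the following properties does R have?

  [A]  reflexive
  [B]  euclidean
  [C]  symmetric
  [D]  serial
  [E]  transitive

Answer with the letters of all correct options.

(A) reflexive: each world relates to itself.
(B) not euclidean: u R t and u R u but not t R u.
(C) not symmetric: u R t but not t R u.
(D) serial: every world has an R-successor.
(E) not transitive: t R v and v R x but not t R x.

A, D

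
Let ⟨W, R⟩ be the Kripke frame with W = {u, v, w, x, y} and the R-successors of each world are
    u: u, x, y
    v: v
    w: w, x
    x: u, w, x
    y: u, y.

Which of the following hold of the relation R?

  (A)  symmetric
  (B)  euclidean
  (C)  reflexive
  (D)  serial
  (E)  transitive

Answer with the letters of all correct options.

(A) symmetric: every R-edge is matched by its reverse.
(B) not euclidean: u R x and u R y but not x R y.
(C) reflexive: each world relates to itself.
(D) serial: every world has an R-successor.
(E) not transitive: u R x and x R w but not u R w.

A, C, D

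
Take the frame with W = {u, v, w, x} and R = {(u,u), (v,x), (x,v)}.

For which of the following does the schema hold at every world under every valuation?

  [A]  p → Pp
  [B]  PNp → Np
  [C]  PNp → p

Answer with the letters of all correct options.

R is not reflexive: not v R v.
R is symmetric: every R-edge is matched by its reverse.
R is not euclidean: v R x and v R x but not x R x.
(A) p → Pp is the dual of axiom T, which corresponds to reflexivity. R is not reflexive — not valid.
(B) PNp → Np is the dual of axiom 5; it is valid on a frame exactly when R is euclidean. R is not euclidean, so not valid.
(C) the dual of axiom B: valid iff R is symmetric. R is symmetric — valid.

C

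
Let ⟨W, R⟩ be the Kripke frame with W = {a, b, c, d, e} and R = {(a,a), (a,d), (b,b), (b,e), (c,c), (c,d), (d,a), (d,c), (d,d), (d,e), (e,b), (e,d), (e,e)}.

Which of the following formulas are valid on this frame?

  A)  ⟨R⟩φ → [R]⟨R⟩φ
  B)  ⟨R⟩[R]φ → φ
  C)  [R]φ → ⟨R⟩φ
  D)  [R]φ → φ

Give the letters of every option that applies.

R is reflexive: each world relates to itself.
R is symmetric: every R-edge is matched by its reverse.
R is not euclidean: d R a and d R c but not a R c.
R is serial: every world has an R-successor.
(A) ⟨R⟩φ → [R]⟨R⟩φ is axiom 5, which corresponds to the euclidean property. R is not euclidean — not valid.
(B) ⟨R⟩[R]φ → φ is the dual of axiom B; it is valid on a frame exactly when R is symmetric. R is symmetric, so valid.
(C) [R]φ → ⟨R⟩φ is axiom D, which corresponds to seriality. R is serial — valid.
(D) [R]φ → φ is axiom T; it is valid on a frame exactly when R is reflexive. R is reflexive, so valid.

B, C, D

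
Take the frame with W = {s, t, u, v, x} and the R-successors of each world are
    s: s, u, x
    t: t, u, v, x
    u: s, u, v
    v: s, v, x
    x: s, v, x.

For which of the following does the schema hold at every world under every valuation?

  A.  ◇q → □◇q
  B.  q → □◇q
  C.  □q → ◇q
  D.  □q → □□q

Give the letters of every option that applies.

C

R is not symmetric: t R u but not u R t.
R is not transitive: s R u and u R v but not s R v.
R is not euclidean: s R u and s R x but not u R x.
R is serial: every world has an R-successor.
(A) ◇q → □◇q is axiom 5; it is valid on a frame exactly when R is euclidean. R is not euclidean, so not valid.
(B) axiom B: valid iff R is symmetric. R is not symmetric — not valid.
(C) axiom D: valid iff R is serial. R is serial — valid.
(D) axiom 4: valid iff R is transitive. R is not transitive — not valid.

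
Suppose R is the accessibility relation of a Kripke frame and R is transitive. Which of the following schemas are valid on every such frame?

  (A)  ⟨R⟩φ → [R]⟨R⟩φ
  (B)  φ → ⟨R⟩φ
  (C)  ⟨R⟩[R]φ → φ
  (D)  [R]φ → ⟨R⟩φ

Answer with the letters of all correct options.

(A) ⟨R⟩φ → [R]⟨R⟩φ is axiom 5; it is valid on a frame exactly when R is euclidean. Such an R need not be euclidean, so not valid.
(B) φ → ⟨R⟩φ (the dual of axiom T) characterises the reflexive frames. Such an R need not be reflexive — not valid.
(C) ⟨R⟩[R]φ → φ is the dual of axiom B; it is valid on a frame exactly when R is symmetric. Such an R need not be symmetric, so not valid.
(D) [R]φ → ⟨R⟩φ is axiom D, which corresponds to seriality. Such an R need not be serial — not valid.

none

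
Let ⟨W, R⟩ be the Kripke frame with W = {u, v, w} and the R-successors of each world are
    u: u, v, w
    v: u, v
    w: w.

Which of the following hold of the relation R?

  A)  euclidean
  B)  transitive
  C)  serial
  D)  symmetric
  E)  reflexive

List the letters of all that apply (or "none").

C, E

(A) not euclidean: u R v and u R w but not v R w.
(B) not transitive: v R u and u R w but not v R w.
(C) serial: every world has an R-successor.
(D) not symmetric: u R w but not w R u.
(E) reflexive: each world relates to itself.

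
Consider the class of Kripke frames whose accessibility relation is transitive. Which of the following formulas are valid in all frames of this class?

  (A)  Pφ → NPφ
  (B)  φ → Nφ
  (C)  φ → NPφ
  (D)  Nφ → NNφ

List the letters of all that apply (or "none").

D

(A) Pφ → NPφ (axiom 5) characterises the euclidean frames. Such an R need not be euclidean — not valid.
(B) φ → Nφ (equivalent to ◇p→p) corresponds to R being a subset of the identity. Such an R need not be a subset of the identity, so not valid.
(C) axiom B: valid iff R is symmetric. Such an R need not be symmetric — not valid.
(D) Nφ → NNφ is axiom 4, which corresponds to transitivity. Every such R is transitive — valid.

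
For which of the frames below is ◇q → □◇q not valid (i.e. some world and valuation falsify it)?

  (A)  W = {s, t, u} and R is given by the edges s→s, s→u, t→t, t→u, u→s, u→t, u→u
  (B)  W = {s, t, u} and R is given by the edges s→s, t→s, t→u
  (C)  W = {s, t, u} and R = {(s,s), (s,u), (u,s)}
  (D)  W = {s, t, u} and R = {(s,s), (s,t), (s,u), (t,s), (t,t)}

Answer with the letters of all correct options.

The schema ◇q → □◇q is axiom 5; it is valid on a frame iff R is euclidean.
(A) R is not euclidean (u R s and u R t but not s R t), so the schema fails here.
(B) R is not euclidean (t R s and t R u but not s R u), so the schema fails here.
(C) R is not euclidean (s R u and s R u but not u R u), so the schema fails here.
(D) R is not euclidean (s R t and s R u but not t R u), so the schema fails here.

A, B, C, D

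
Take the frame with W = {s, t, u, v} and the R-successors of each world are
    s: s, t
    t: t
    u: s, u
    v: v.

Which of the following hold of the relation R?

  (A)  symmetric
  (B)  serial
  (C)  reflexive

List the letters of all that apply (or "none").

(A) not symmetric: s R t but not t R s.
(B) serial: every world has an R-successor.
(C) reflexive: each world relates to itself.

B, C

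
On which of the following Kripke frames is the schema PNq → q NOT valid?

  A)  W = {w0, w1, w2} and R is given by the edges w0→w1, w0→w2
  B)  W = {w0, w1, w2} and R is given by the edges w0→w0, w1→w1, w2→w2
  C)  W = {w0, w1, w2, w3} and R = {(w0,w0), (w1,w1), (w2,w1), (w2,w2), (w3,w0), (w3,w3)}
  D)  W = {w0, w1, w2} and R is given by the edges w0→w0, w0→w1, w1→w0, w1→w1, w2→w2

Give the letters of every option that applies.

The schema PNq → q is the dual of axiom B; it is valid on a frame iff R is symmetric.
(A) R is not symmetric (w0 R w1 but not w1 R w0), so the schema fails here.
(B) R is symmetric (every R-edge is matched by its reverse), so the schema is valid here.
(C) R is not symmetric (w2 R w1 but not w1 R w2), so the schema fails here.
(D) R is symmetric (every R-edge is matched by its reverse), so the schema is valid here.

A, C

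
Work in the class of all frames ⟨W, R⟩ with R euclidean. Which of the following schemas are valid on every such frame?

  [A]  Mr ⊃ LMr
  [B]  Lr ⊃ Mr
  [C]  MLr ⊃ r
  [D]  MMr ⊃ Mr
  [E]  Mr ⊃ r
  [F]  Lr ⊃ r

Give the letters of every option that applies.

A

(A) Mr ⊃ LMr is axiom 5, which corresponds to the euclidean property. Every such R is euclidean — valid.
(B) Lr ⊃ Mr is axiom D; it is valid on a frame exactly when R is serial. Such an R need not be serial, so not valid.
(C) MLr ⊃ r is the dual of axiom B, which corresponds to symmetry. Such an R need not be symmetric — not valid.
(D) MMr ⊃ Mr (the dual of axiom 4) characterises the transitive frames. Such an R need not be transitive — not valid.
(E) Mr ⊃ r is valid only on frames where every R-edge is a self-loop. Such an R need not be a subset of the identity — not valid.
(F) Lr ⊃ r (axiom T) characterises the reflexive frames. Such an R need not be reflexive — not valid.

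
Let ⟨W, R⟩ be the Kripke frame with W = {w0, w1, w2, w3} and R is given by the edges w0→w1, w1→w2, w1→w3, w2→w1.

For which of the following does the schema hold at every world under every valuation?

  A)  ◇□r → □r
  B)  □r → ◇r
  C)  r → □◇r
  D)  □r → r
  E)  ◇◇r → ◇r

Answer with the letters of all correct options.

R is not reflexive: not w0 R w0.
R is not symmetric: w0 R w1 but not w1 R w0.
R is not transitive: w0 R w1 and w1 R w2 but not w0 R w2.
R is not euclidean: w1 R w2 and w1 R w3 but not w2 R w3.
R is not serial: w3 has no R-successor.
(A) ◇□r → □r is the dual of axiom 5, which corresponds to the euclidean property. R is not euclidean — not valid.
(B) □r → ◇r (axiom D) characterises the serial frames. R is not serial — not valid.
(C) r → □◇r is axiom B; it is valid on a frame exactly when R is symmetric. R is not symmetric, so not valid.
(D) □r → r is axiom T; it is valid on a frame exactly when R is reflexive. R is not reflexive, so not valid.
(E) ◇◇r → ◇r (the dual of axiom 4) characterises the transitive frames. R is not transitive — not valid.

none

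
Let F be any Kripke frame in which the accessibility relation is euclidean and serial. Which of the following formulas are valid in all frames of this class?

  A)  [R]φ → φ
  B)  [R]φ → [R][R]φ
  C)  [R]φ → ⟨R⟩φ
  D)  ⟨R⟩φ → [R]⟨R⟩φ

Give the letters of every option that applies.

(A) [R]φ → φ is axiom T, which corresponds to reflexivity. Such an R need not be reflexive — not valid.
(B) [R]φ → [R][R]φ (axiom 4) characterises the transitive frames. Such an R need not be transitive — not valid.
(C) axiom D: valid iff R is serial. Every such R is serial — valid.
(D) ⟨R⟩φ → [R]⟨R⟩φ is axiom 5, which corresponds to the euclidean property. Every such R is euclidean — valid.

C, D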